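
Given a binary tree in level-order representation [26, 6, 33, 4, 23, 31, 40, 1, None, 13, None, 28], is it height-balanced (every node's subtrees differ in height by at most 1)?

Tree (level-order array): [26, 6, 33, 4, 23, 31, 40, 1, None, 13, None, 28]
Definition: a tree is height-balanced if, at every node, |h(left) - h(right)| <= 1 (empty subtree has height -1).
Bottom-up per-node check:
  node 1: h_left=-1, h_right=-1, diff=0 [OK], height=0
  node 4: h_left=0, h_right=-1, diff=1 [OK], height=1
  node 13: h_left=-1, h_right=-1, diff=0 [OK], height=0
  node 23: h_left=0, h_right=-1, diff=1 [OK], height=1
  node 6: h_left=1, h_right=1, diff=0 [OK], height=2
  node 28: h_left=-1, h_right=-1, diff=0 [OK], height=0
  node 31: h_left=0, h_right=-1, diff=1 [OK], height=1
  node 40: h_left=-1, h_right=-1, diff=0 [OK], height=0
  node 33: h_left=1, h_right=0, diff=1 [OK], height=2
  node 26: h_left=2, h_right=2, diff=0 [OK], height=3
All nodes satisfy the balance condition.
Result: Balanced


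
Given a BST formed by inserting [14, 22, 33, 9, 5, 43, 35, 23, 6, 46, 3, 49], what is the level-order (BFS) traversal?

Tree insertion order: [14, 22, 33, 9, 5, 43, 35, 23, 6, 46, 3, 49]
Tree (level-order array): [14, 9, 22, 5, None, None, 33, 3, 6, 23, 43, None, None, None, None, None, None, 35, 46, None, None, None, 49]
BFS from the root, enqueuing left then right child of each popped node:
  queue [14] -> pop 14, enqueue [9, 22], visited so far: [14]
  queue [9, 22] -> pop 9, enqueue [5], visited so far: [14, 9]
  queue [22, 5] -> pop 22, enqueue [33], visited so far: [14, 9, 22]
  queue [5, 33] -> pop 5, enqueue [3, 6], visited so far: [14, 9, 22, 5]
  queue [33, 3, 6] -> pop 33, enqueue [23, 43], visited so far: [14, 9, 22, 5, 33]
  queue [3, 6, 23, 43] -> pop 3, enqueue [none], visited so far: [14, 9, 22, 5, 33, 3]
  queue [6, 23, 43] -> pop 6, enqueue [none], visited so far: [14, 9, 22, 5, 33, 3, 6]
  queue [23, 43] -> pop 23, enqueue [none], visited so far: [14, 9, 22, 5, 33, 3, 6, 23]
  queue [43] -> pop 43, enqueue [35, 46], visited so far: [14, 9, 22, 5, 33, 3, 6, 23, 43]
  queue [35, 46] -> pop 35, enqueue [none], visited so far: [14, 9, 22, 5, 33, 3, 6, 23, 43, 35]
  queue [46] -> pop 46, enqueue [49], visited so far: [14, 9, 22, 5, 33, 3, 6, 23, 43, 35, 46]
  queue [49] -> pop 49, enqueue [none], visited so far: [14, 9, 22, 5, 33, 3, 6, 23, 43, 35, 46, 49]
Result: [14, 9, 22, 5, 33, 3, 6, 23, 43, 35, 46, 49]


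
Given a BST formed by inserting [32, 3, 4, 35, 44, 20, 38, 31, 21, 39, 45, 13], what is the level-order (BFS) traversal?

Tree insertion order: [32, 3, 4, 35, 44, 20, 38, 31, 21, 39, 45, 13]
Tree (level-order array): [32, 3, 35, None, 4, None, 44, None, 20, 38, 45, 13, 31, None, 39, None, None, None, None, 21]
BFS from the root, enqueuing left then right child of each popped node:
  queue [32] -> pop 32, enqueue [3, 35], visited so far: [32]
  queue [3, 35] -> pop 3, enqueue [4], visited so far: [32, 3]
  queue [35, 4] -> pop 35, enqueue [44], visited so far: [32, 3, 35]
  queue [4, 44] -> pop 4, enqueue [20], visited so far: [32, 3, 35, 4]
  queue [44, 20] -> pop 44, enqueue [38, 45], visited so far: [32, 3, 35, 4, 44]
  queue [20, 38, 45] -> pop 20, enqueue [13, 31], visited so far: [32, 3, 35, 4, 44, 20]
  queue [38, 45, 13, 31] -> pop 38, enqueue [39], visited so far: [32, 3, 35, 4, 44, 20, 38]
  queue [45, 13, 31, 39] -> pop 45, enqueue [none], visited so far: [32, 3, 35, 4, 44, 20, 38, 45]
  queue [13, 31, 39] -> pop 13, enqueue [none], visited so far: [32, 3, 35, 4, 44, 20, 38, 45, 13]
  queue [31, 39] -> pop 31, enqueue [21], visited so far: [32, 3, 35, 4, 44, 20, 38, 45, 13, 31]
  queue [39, 21] -> pop 39, enqueue [none], visited so far: [32, 3, 35, 4, 44, 20, 38, 45, 13, 31, 39]
  queue [21] -> pop 21, enqueue [none], visited so far: [32, 3, 35, 4, 44, 20, 38, 45, 13, 31, 39, 21]
Result: [32, 3, 35, 4, 44, 20, 38, 45, 13, 31, 39, 21]


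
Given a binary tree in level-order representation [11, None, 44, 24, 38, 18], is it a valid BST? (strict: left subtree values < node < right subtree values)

Level-order array: [11, None, 44, 24, 38, 18]
Validate using subtree bounds (lo, hi): at each node, require lo < value < hi,
then recurse left with hi=value and right with lo=value.
Preorder trace (stopping at first violation):
  at node 11 with bounds (-inf, +inf): OK
  at node 44 with bounds (11, +inf): OK
  at node 24 with bounds (11, 44): OK
  at node 18 with bounds (11, 24): OK
  at node 38 with bounds (44, +inf): VIOLATION
Node 38 violates its bound: not (44 < 38 < +inf).
Result: Not a valid BST


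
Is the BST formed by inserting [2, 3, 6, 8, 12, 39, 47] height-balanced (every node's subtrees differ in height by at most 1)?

Tree (level-order array): [2, None, 3, None, 6, None, 8, None, 12, None, 39, None, 47]
Definition: a tree is height-balanced if, at every node, |h(left) - h(right)| <= 1 (empty subtree has height -1).
Bottom-up per-node check:
  node 47: h_left=-1, h_right=-1, diff=0 [OK], height=0
  node 39: h_left=-1, h_right=0, diff=1 [OK], height=1
  node 12: h_left=-1, h_right=1, diff=2 [FAIL (|-1-1|=2 > 1)], height=2
  node 8: h_left=-1, h_right=2, diff=3 [FAIL (|-1-2|=3 > 1)], height=3
  node 6: h_left=-1, h_right=3, diff=4 [FAIL (|-1-3|=4 > 1)], height=4
  node 3: h_left=-1, h_right=4, diff=5 [FAIL (|-1-4|=5 > 1)], height=5
  node 2: h_left=-1, h_right=5, diff=6 [FAIL (|-1-5|=6 > 1)], height=6
Node 12 violates the condition: |-1 - 1| = 2 > 1.
Result: Not balanced


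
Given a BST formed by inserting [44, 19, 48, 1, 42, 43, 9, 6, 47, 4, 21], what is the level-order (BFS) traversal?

Tree insertion order: [44, 19, 48, 1, 42, 43, 9, 6, 47, 4, 21]
Tree (level-order array): [44, 19, 48, 1, 42, 47, None, None, 9, 21, 43, None, None, 6, None, None, None, None, None, 4]
BFS from the root, enqueuing left then right child of each popped node:
  queue [44] -> pop 44, enqueue [19, 48], visited so far: [44]
  queue [19, 48] -> pop 19, enqueue [1, 42], visited so far: [44, 19]
  queue [48, 1, 42] -> pop 48, enqueue [47], visited so far: [44, 19, 48]
  queue [1, 42, 47] -> pop 1, enqueue [9], visited so far: [44, 19, 48, 1]
  queue [42, 47, 9] -> pop 42, enqueue [21, 43], visited so far: [44, 19, 48, 1, 42]
  queue [47, 9, 21, 43] -> pop 47, enqueue [none], visited so far: [44, 19, 48, 1, 42, 47]
  queue [9, 21, 43] -> pop 9, enqueue [6], visited so far: [44, 19, 48, 1, 42, 47, 9]
  queue [21, 43, 6] -> pop 21, enqueue [none], visited so far: [44, 19, 48, 1, 42, 47, 9, 21]
  queue [43, 6] -> pop 43, enqueue [none], visited so far: [44, 19, 48, 1, 42, 47, 9, 21, 43]
  queue [6] -> pop 6, enqueue [4], visited so far: [44, 19, 48, 1, 42, 47, 9, 21, 43, 6]
  queue [4] -> pop 4, enqueue [none], visited so far: [44, 19, 48, 1, 42, 47, 9, 21, 43, 6, 4]
Result: [44, 19, 48, 1, 42, 47, 9, 21, 43, 6, 4]


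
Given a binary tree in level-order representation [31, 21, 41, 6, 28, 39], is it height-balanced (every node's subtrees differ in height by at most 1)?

Tree (level-order array): [31, 21, 41, 6, 28, 39]
Definition: a tree is height-balanced if, at every node, |h(left) - h(right)| <= 1 (empty subtree has height -1).
Bottom-up per-node check:
  node 6: h_left=-1, h_right=-1, diff=0 [OK], height=0
  node 28: h_left=-1, h_right=-1, diff=0 [OK], height=0
  node 21: h_left=0, h_right=0, diff=0 [OK], height=1
  node 39: h_left=-1, h_right=-1, diff=0 [OK], height=0
  node 41: h_left=0, h_right=-1, diff=1 [OK], height=1
  node 31: h_left=1, h_right=1, diff=0 [OK], height=2
All nodes satisfy the balance condition.
Result: Balanced


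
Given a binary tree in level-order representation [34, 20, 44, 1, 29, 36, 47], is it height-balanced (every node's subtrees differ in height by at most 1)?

Tree (level-order array): [34, 20, 44, 1, 29, 36, 47]
Definition: a tree is height-balanced if, at every node, |h(left) - h(right)| <= 1 (empty subtree has height -1).
Bottom-up per-node check:
  node 1: h_left=-1, h_right=-1, diff=0 [OK], height=0
  node 29: h_left=-1, h_right=-1, diff=0 [OK], height=0
  node 20: h_left=0, h_right=0, diff=0 [OK], height=1
  node 36: h_left=-1, h_right=-1, diff=0 [OK], height=0
  node 47: h_left=-1, h_right=-1, diff=0 [OK], height=0
  node 44: h_left=0, h_right=0, diff=0 [OK], height=1
  node 34: h_left=1, h_right=1, diff=0 [OK], height=2
All nodes satisfy the balance condition.
Result: Balanced


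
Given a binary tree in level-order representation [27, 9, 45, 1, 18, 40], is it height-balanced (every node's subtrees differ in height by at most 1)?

Tree (level-order array): [27, 9, 45, 1, 18, 40]
Definition: a tree is height-balanced if, at every node, |h(left) - h(right)| <= 1 (empty subtree has height -1).
Bottom-up per-node check:
  node 1: h_left=-1, h_right=-1, diff=0 [OK], height=0
  node 18: h_left=-1, h_right=-1, diff=0 [OK], height=0
  node 9: h_left=0, h_right=0, diff=0 [OK], height=1
  node 40: h_left=-1, h_right=-1, diff=0 [OK], height=0
  node 45: h_left=0, h_right=-1, diff=1 [OK], height=1
  node 27: h_left=1, h_right=1, diff=0 [OK], height=2
All nodes satisfy the balance condition.
Result: Balanced


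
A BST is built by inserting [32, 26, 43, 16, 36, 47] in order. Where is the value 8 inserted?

Starting tree (level order): [32, 26, 43, 16, None, 36, 47]
Insertion path: 32 -> 26 -> 16
Result: insert 8 as left child of 16
Final tree (level order): [32, 26, 43, 16, None, 36, 47, 8]


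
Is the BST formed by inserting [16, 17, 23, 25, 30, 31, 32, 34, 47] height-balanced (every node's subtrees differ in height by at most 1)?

Tree (level-order array): [16, None, 17, None, 23, None, 25, None, 30, None, 31, None, 32, None, 34, None, 47]
Definition: a tree is height-balanced if, at every node, |h(left) - h(right)| <= 1 (empty subtree has height -1).
Bottom-up per-node check:
  node 47: h_left=-1, h_right=-1, diff=0 [OK], height=0
  node 34: h_left=-1, h_right=0, diff=1 [OK], height=1
  node 32: h_left=-1, h_right=1, diff=2 [FAIL (|-1-1|=2 > 1)], height=2
  node 31: h_left=-1, h_right=2, diff=3 [FAIL (|-1-2|=3 > 1)], height=3
  node 30: h_left=-1, h_right=3, diff=4 [FAIL (|-1-3|=4 > 1)], height=4
  node 25: h_left=-1, h_right=4, diff=5 [FAIL (|-1-4|=5 > 1)], height=5
  node 23: h_left=-1, h_right=5, diff=6 [FAIL (|-1-5|=6 > 1)], height=6
  node 17: h_left=-1, h_right=6, diff=7 [FAIL (|-1-6|=7 > 1)], height=7
  node 16: h_left=-1, h_right=7, diff=8 [FAIL (|-1-7|=8 > 1)], height=8
Node 32 violates the condition: |-1 - 1| = 2 > 1.
Result: Not balanced


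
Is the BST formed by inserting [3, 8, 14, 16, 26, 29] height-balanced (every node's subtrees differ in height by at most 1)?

Tree (level-order array): [3, None, 8, None, 14, None, 16, None, 26, None, 29]
Definition: a tree is height-balanced if, at every node, |h(left) - h(right)| <= 1 (empty subtree has height -1).
Bottom-up per-node check:
  node 29: h_left=-1, h_right=-1, diff=0 [OK], height=0
  node 26: h_left=-1, h_right=0, diff=1 [OK], height=1
  node 16: h_left=-1, h_right=1, diff=2 [FAIL (|-1-1|=2 > 1)], height=2
  node 14: h_left=-1, h_right=2, diff=3 [FAIL (|-1-2|=3 > 1)], height=3
  node 8: h_left=-1, h_right=3, diff=4 [FAIL (|-1-3|=4 > 1)], height=4
  node 3: h_left=-1, h_right=4, diff=5 [FAIL (|-1-4|=5 > 1)], height=5
Node 16 violates the condition: |-1 - 1| = 2 > 1.
Result: Not balanced


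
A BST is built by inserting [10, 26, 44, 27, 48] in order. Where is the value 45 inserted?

Starting tree (level order): [10, None, 26, None, 44, 27, 48]
Insertion path: 10 -> 26 -> 44 -> 48
Result: insert 45 as left child of 48
Final tree (level order): [10, None, 26, None, 44, 27, 48, None, None, 45]


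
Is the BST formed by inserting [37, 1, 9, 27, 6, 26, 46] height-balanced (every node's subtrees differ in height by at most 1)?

Tree (level-order array): [37, 1, 46, None, 9, None, None, 6, 27, None, None, 26]
Definition: a tree is height-balanced if, at every node, |h(left) - h(right)| <= 1 (empty subtree has height -1).
Bottom-up per-node check:
  node 6: h_left=-1, h_right=-1, diff=0 [OK], height=0
  node 26: h_left=-1, h_right=-1, diff=0 [OK], height=0
  node 27: h_left=0, h_right=-1, diff=1 [OK], height=1
  node 9: h_left=0, h_right=1, diff=1 [OK], height=2
  node 1: h_left=-1, h_right=2, diff=3 [FAIL (|-1-2|=3 > 1)], height=3
  node 46: h_left=-1, h_right=-1, diff=0 [OK], height=0
  node 37: h_left=3, h_right=0, diff=3 [FAIL (|3-0|=3 > 1)], height=4
Node 1 violates the condition: |-1 - 2| = 3 > 1.
Result: Not balanced


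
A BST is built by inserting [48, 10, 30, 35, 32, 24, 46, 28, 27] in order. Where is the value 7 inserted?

Starting tree (level order): [48, 10, None, None, 30, 24, 35, None, 28, 32, 46, 27]
Insertion path: 48 -> 10
Result: insert 7 as left child of 10
Final tree (level order): [48, 10, None, 7, 30, None, None, 24, 35, None, 28, 32, 46, 27]


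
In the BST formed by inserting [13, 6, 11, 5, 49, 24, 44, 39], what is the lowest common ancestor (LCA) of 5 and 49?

Tree insertion order: [13, 6, 11, 5, 49, 24, 44, 39]
Tree (level-order array): [13, 6, 49, 5, 11, 24, None, None, None, None, None, None, 44, 39]
In a BST, the LCA of p=5, q=49 is the first node v on the
root-to-leaf path with p <= v <= q (go left if both < v, right if both > v).
Walk from root:
  at 13: 5 <= 13 <= 49, this is the LCA
LCA = 13


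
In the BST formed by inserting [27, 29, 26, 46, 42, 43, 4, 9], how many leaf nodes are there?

Tree built from: [27, 29, 26, 46, 42, 43, 4, 9]
Tree (level-order array): [27, 26, 29, 4, None, None, 46, None, 9, 42, None, None, None, None, 43]
Rule: A leaf has 0 children.
Per-node child counts:
  node 27: 2 child(ren)
  node 26: 1 child(ren)
  node 4: 1 child(ren)
  node 9: 0 child(ren)
  node 29: 1 child(ren)
  node 46: 1 child(ren)
  node 42: 1 child(ren)
  node 43: 0 child(ren)
Matching nodes: [9, 43]
Count of leaf nodes: 2


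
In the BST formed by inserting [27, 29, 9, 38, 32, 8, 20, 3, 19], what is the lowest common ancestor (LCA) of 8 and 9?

Tree insertion order: [27, 29, 9, 38, 32, 8, 20, 3, 19]
Tree (level-order array): [27, 9, 29, 8, 20, None, 38, 3, None, 19, None, 32]
In a BST, the LCA of p=8, q=9 is the first node v on the
root-to-leaf path with p <= v <= q (go left if both < v, right if both > v).
Walk from root:
  at 27: both 8 and 9 < 27, go left
  at 9: 8 <= 9 <= 9, this is the LCA
LCA = 9


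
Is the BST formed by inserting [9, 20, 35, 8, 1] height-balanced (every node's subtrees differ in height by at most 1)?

Tree (level-order array): [9, 8, 20, 1, None, None, 35]
Definition: a tree is height-balanced if, at every node, |h(left) - h(right)| <= 1 (empty subtree has height -1).
Bottom-up per-node check:
  node 1: h_left=-1, h_right=-1, diff=0 [OK], height=0
  node 8: h_left=0, h_right=-1, diff=1 [OK], height=1
  node 35: h_left=-1, h_right=-1, diff=0 [OK], height=0
  node 20: h_left=-1, h_right=0, diff=1 [OK], height=1
  node 9: h_left=1, h_right=1, diff=0 [OK], height=2
All nodes satisfy the balance condition.
Result: Balanced


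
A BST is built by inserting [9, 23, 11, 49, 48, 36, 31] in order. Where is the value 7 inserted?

Starting tree (level order): [9, None, 23, 11, 49, None, None, 48, None, 36, None, 31]
Insertion path: 9
Result: insert 7 as left child of 9
Final tree (level order): [9, 7, 23, None, None, 11, 49, None, None, 48, None, 36, None, 31]


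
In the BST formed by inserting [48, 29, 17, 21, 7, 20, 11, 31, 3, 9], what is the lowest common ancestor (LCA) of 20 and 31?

Tree insertion order: [48, 29, 17, 21, 7, 20, 11, 31, 3, 9]
Tree (level-order array): [48, 29, None, 17, 31, 7, 21, None, None, 3, 11, 20, None, None, None, 9]
In a BST, the LCA of p=20, q=31 is the first node v on the
root-to-leaf path with p <= v <= q (go left if both < v, right if both > v).
Walk from root:
  at 48: both 20 and 31 < 48, go left
  at 29: 20 <= 29 <= 31, this is the LCA
LCA = 29


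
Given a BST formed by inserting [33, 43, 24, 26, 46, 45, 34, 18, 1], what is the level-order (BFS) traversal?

Tree insertion order: [33, 43, 24, 26, 46, 45, 34, 18, 1]
Tree (level-order array): [33, 24, 43, 18, 26, 34, 46, 1, None, None, None, None, None, 45]
BFS from the root, enqueuing left then right child of each popped node:
  queue [33] -> pop 33, enqueue [24, 43], visited so far: [33]
  queue [24, 43] -> pop 24, enqueue [18, 26], visited so far: [33, 24]
  queue [43, 18, 26] -> pop 43, enqueue [34, 46], visited so far: [33, 24, 43]
  queue [18, 26, 34, 46] -> pop 18, enqueue [1], visited so far: [33, 24, 43, 18]
  queue [26, 34, 46, 1] -> pop 26, enqueue [none], visited so far: [33, 24, 43, 18, 26]
  queue [34, 46, 1] -> pop 34, enqueue [none], visited so far: [33, 24, 43, 18, 26, 34]
  queue [46, 1] -> pop 46, enqueue [45], visited so far: [33, 24, 43, 18, 26, 34, 46]
  queue [1, 45] -> pop 1, enqueue [none], visited so far: [33, 24, 43, 18, 26, 34, 46, 1]
  queue [45] -> pop 45, enqueue [none], visited so far: [33, 24, 43, 18, 26, 34, 46, 1, 45]
Result: [33, 24, 43, 18, 26, 34, 46, 1, 45]


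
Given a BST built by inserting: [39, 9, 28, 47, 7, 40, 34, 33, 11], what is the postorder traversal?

Tree insertion order: [39, 9, 28, 47, 7, 40, 34, 33, 11]
Tree (level-order array): [39, 9, 47, 7, 28, 40, None, None, None, 11, 34, None, None, None, None, 33]
Postorder traversal: [7, 11, 33, 34, 28, 9, 40, 47, 39]


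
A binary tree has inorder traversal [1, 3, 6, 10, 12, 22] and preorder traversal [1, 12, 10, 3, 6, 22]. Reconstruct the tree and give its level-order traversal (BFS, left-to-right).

Inorder:  [1, 3, 6, 10, 12, 22]
Preorder: [1, 12, 10, 3, 6, 22]
Algorithm: preorder visits root first, so consume preorder in order;
for each root, split the current inorder slice at that value into
left-subtree inorder and right-subtree inorder, then recurse.
Recursive splits:
  root=1; inorder splits into left=[], right=[3, 6, 10, 12, 22]
  root=12; inorder splits into left=[3, 6, 10], right=[22]
  root=10; inorder splits into left=[3, 6], right=[]
  root=3; inorder splits into left=[], right=[6]
  root=6; inorder splits into left=[], right=[]
  root=22; inorder splits into left=[], right=[]
Reconstructed level-order: [1, 12, 10, 22, 3, 6]


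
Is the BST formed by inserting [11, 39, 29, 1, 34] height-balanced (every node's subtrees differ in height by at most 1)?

Tree (level-order array): [11, 1, 39, None, None, 29, None, None, 34]
Definition: a tree is height-balanced if, at every node, |h(left) - h(right)| <= 1 (empty subtree has height -1).
Bottom-up per-node check:
  node 1: h_left=-1, h_right=-1, diff=0 [OK], height=0
  node 34: h_left=-1, h_right=-1, diff=0 [OK], height=0
  node 29: h_left=-1, h_right=0, diff=1 [OK], height=1
  node 39: h_left=1, h_right=-1, diff=2 [FAIL (|1--1|=2 > 1)], height=2
  node 11: h_left=0, h_right=2, diff=2 [FAIL (|0-2|=2 > 1)], height=3
Node 39 violates the condition: |1 - -1| = 2 > 1.
Result: Not balanced


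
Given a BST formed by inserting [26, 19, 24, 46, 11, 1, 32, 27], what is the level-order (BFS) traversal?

Tree insertion order: [26, 19, 24, 46, 11, 1, 32, 27]
Tree (level-order array): [26, 19, 46, 11, 24, 32, None, 1, None, None, None, 27]
BFS from the root, enqueuing left then right child of each popped node:
  queue [26] -> pop 26, enqueue [19, 46], visited so far: [26]
  queue [19, 46] -> pop 19, enqueue [11, 24], visited so far: [26, 19]
  queue [46, 11, 24] -> pop 46, enqueue [32], visited so far: [26, 19, 46]
  queue [11, 24, 32] -> pop 11, enqueue [1], visited so far: [26, 19, 46, 11]
  queue [24, 32, 1] -> pop 24, enqueue [none], visited so far: [26, 19, 46, 11, 24]
  queue [32, 1] -> pop 32, enqueue [27], visited so far: [26, 19, 46, 11, 24, 32]
  queue [1, 27] -> pop 1, enqueue [none], visited so far: [26, 19, 46, 11, 24, 32, 1]
  queue [27] -> pop 27, enqueue [none], visited so far: [26, 19, 46, 11, 24, 32, 1, 27]
Result: [26, 19, 46, 11, 24, 32, 1, 27]


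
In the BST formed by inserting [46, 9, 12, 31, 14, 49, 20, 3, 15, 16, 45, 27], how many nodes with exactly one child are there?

Tree built from: [46, 9, 12, 31, 14, 49, 20, 3, 15, 16, 45, 27]
Tree (level-order array): [46, 9, 49, 3, 12, None, None, None, None, None, 31, 14, 45, None, 20, None, None, 15, 27, None, 16]
Rule: These are nodes with exactly 1 non-null child.
Per-node child counts:
  node 46: 2 child(ren)
  node 9: 2 child(ren)
  node 3: 0 child(ren)
  node 12: 1 child(ren)
  node 31: 2 child(ren)
  node 14: 1 child(ren)
  node 20: 2 child(ren)
  node 15: 1 child(ren)
  node 16: 0 child(ren)
  node 27: 0 child(ren)
  node 45: 0 child(ren)
  node 49: 0 child(ren)
Matching nodes: [12, 14, 15]
Count of nodes with exactly one child: 3


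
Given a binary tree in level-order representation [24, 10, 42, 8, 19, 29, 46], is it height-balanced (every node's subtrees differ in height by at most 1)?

Tree (level-order array): [24, 10, 42, 8, 19, 29, 46]
Definition: a tree is height-balanced if, at every node, |h(left) - h(right)| <= 1 (empty subtree has height -1).
Bottom-up per-node check:
  node 8: h_left=-1, h_right=-1, diff=0 [OK], height=0
  node 19: h_left=-1, h_right=-1, diff=0 [OK], height=0
  node 10: h_left=0, h_right=0, diff=0 [OK], height=1
  node 29: h_left=-1, h_right=-1, diff=0 [OK], height=0
  node 46: h_left=-1, h_right=-1, diff=0 [OK], height=0
  node 42: h_left=0, h_right=0, diff=0 [OK], height=1
  node 24: h_left=1, h_right=1, diff=0 [OK], height=2
All nodes satisfy the balance condition.
Result: Balanced


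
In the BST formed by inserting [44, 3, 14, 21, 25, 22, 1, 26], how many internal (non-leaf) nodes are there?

Tree built from: [44, 3, 14, 21, 25, 22, 1, 26]
Tree (level-order array): [44, 3, None, 1, 14, None, None, None, 21, None, 25, 22, 26]
Rule: An internal node has at least one child.
Per-node child counts:
  node 44: 1 child(ren)
  node 3: 2 child(ren)
  node 1: 0 child(ren)
  node 14: 1 child(ren)
  node 21: 1 child(ren)
  node 25: 2 child(ren)
  node 22: 0 child(ren)
  node 26: 0 child(ren)
Matching nodes: [44, 3, 14, 21, 25]
Count of internal (non-leaf) nodes: 5


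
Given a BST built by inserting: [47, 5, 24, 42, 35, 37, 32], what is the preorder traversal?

Tree insertion order: [47, 5, 24, 42, 35, 37, 32]
Tree (level-order array): [47, 5, None, None, 24, None, 42, 35, None, 32, 37]
Preorder traversal: [47, 5, 24, 42, 35, 32, 37]


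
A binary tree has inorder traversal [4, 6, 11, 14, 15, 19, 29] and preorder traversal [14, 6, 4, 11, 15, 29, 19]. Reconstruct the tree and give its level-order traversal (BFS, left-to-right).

Inorder:  [4, 6, 11, 14, 15, 19, 29]
Preorder: [14, 6, 4, 11, 15, 29, 19]
Algorithm: preorder visits root first, so consume preorder in order;
for each root, split the current inorder slice at that value into
left-subtree inorder and right-subtree inorder, then recurse.
Recursive splits:
  root=14; inorder splits into left=[4, 6, 11], right=[15, 19, 29]
  root=6; inorder splits into left=[4], right=[11]
  root=4; inorder splits into left=[], right=[]
  root=11; inorder splits into left=[], right=[]
  root=15; inorder splits into left=[], right=[19, 29]
  root=29; inorder splits into left=[19], right=[]
  root=19; inorder splits into left=[], right=[]
Reconstructed level-order: [14, 6, 15, 4, 11, 29, 19]


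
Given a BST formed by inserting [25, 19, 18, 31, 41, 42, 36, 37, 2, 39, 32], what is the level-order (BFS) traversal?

Tree insertion order: [25, 19, 18, 31, 41, 42, 36, 37, 2, 39, 32]
Tree (level-order array): [25, 19, 31, 18, None, None, 41, 2, None, 36, 42, None, None, 32, 37, None, None, None, None, None, 39]
BFS from the root, enqueuing left then right child of each popped node:
  queue [25] -> pop 25, enqueue [19, 31], visited so far: [25]
  queue [19, 31] -> pop 19, enqueue [18], visited so far: [25, 19]
  queue [31, 18] -> pop 31, enqueue [41], visited so far: [25, 19, 31]
  queue [18, 41] -> pop 18, enqueue [2], visited so far: [25, 19, 31, 18]
  queue [41, 2] -> pop 41, enqueue [36, 42], visited so far: [25, 19, 31, 18, 41]
  queue [2, 36, 42] -> pop 2, enqueue [none], visited so far: [25, 19, 31, 18, 41, 2]
  queue [36, 42] -> pop 36, enqueue [32, 37], visited so far: [25, 19, 31, 18, 41, 2, 36]
  queue [42, 32, 37] -> pop 42, enqueue [none], visited so far: [25, 19, 31, 18, 41, 2, 36, 42]
  queue [32, 37] -> pop 32, enqueue [none], visited so far: [25, 19, 31, 18, 41, 2, 36, 42, 32]
  queue [37] -> pop 37, enqueue [39], visited so far: [25, 19, 31, 18, 41, 2, 36, 42, 32, 37]
  queue [39] -> pop 39, enqueue [none], visited so far: [25, 19, 31, 18, 41, 2, 36, 42, 32, 37, 39]
Result: [25, 19, 31, 18, 41, 2, 36, 42, 32, 37, 39]


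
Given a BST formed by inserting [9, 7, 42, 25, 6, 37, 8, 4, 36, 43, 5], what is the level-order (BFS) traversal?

Tree insertion order: [9, 7, 42, 25, 6, 37, 8, 4, 36, 43, 5]
Tree (level-order array): [9, 7, 42, 6, 8, 25, 43, 4, None, None, None, None, 37, None, None, None, 5, 36]
BFS from the root, enqueuing left then right child of each popped node:
  queue [9] -> pop 9, enqueue [7, 42], visited so far: [9]
  queue [7, 42] -> pop 7, enqueue [6, 8], visited so far: [9, 7]
  queue [42, 6, 8] -> pop 42, enqueue [25, 43], visited so far: [9, 7, 42]
  queue [6, 8, 25, 43] -> pop 6, enqueue [4], visited so far: [9, 7, 42, 6]
  queue [8, 25, 43, 4] -> pop 8, enqueue [none], visited so far: [9, 7, 42, 6, 8]
  queue [25, 43, 4] -> pop 25, enqueue [37], visited so far: [9, 7, 42, 6, 8, 25]
  queue [43, 4, 37] -> pop 43, enqueue [none], visited so far: [9, 7, 42, 6, 8, 25, 43]
  queue [4, 37] -> pop 4, enqueue [5], visited so far: [9, 7, 42, 6, 8, 25, 43, 4]
  queue [37, 5] -> pop 37, enqueue [36], visited so far: [9, 7, 42, 6, 8, 25, 43, 4, 37]
  queue [5, 36] -> pop 5, enqueue [none], visited so far: [9, 7, 42, 6, 8, 25, 43, 4, 37, 5]
  queue [36] -> pop 36, enqueue [none], visited so far: [9, 7, 42, 6, 8, 25, 43, 4, 37, 5, 36]
Result: [9, 7, 42, 6, 8, 25, 43, 4, 37, 5, 36]


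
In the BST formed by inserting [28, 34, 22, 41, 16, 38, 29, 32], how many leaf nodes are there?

Tree built from: [28, 34, 22, 41, 16, 38, 29, 32]
Tree (level-order array): [28, 22, 34, 16, None, 29, 41, None, None, None, 32, 38]
Rule: A leaf has 0 children.
Per-node child counts:
  node 28: 2 child(ren)
  node 22: 1 child(ren)
  node 16: 0 child(ren)
  node 34: 2 child(ren)
  node 29: 1 child(ren)
  node 32: 0 child(ren)
  node 41: 1 child(ren)
  node 38: 0 child(ren)
Matching nodes: [16, 32, 38]
Count of leaf nodes: 3


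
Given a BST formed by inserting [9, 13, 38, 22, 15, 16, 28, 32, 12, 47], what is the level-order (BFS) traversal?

Tree insertion order: [9, 13, 38, 22, 15, 16, 28, 32, 12, 47]
Tree (level-order array): [9, None, 13, 12, 38, None, None, 22, 47, 15, 28, None, None, None, 16, None, 32]
BFS from the root, enqueuing left then right child of each popped node:
  queue [9] -> pop 9, enqueue [13], visited so far: [9]
  queue [13] -> pop 13, enqueue [12, 38], visited so far: [9, 13]
  queue [12, 38] -> pop 12, enqueue [none], visited so far: [9, 13, 12]
  queue [38] -> pop 38, enqueue [22, 47], visited so far: [9, 13, 12, 38]
  queue [22, 47] -> pop 22, enqueue [15, 28], visited so far: [9, 13, 12, 38, 22]
  queue [47, 15, 28] -> pop 47, enqueue [none], visited so far: [9, 13, 12, 38, 22, 47]
  queue [15, 28] -> pop 15, enqueue [16], visited so far: [9, 13, 12, 38, 22, 47, 15]
  queue [28, 16] -> pop 28, enqueue [32], visited so far: [9, 13, 12, 38, 22, 47, 15, 28]
  queue [16, 32] -> pop 16, enqueue [none], visited so far: [9, 13, 12, 38, 22, 47, 15, 28, 16]
  queue [32] -> pop 32, enqueue [none], visited so far: [9, 13, 12, 38, 22, 47, 15, 28, 16, 32]
Result: [9, 13, 12, 38, 22, 47, 15, 28, 16, 32]


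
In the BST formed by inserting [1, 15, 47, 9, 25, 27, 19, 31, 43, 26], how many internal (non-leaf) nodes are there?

Tree built from: [1, 15, 47, 9, 25, 27, 19, 31, 43, 26]
Tree (level-order array): [1, None, 15, 9, 47, None, None, 25, None, 19, 27, None, None, 26, 31, None, None, None, 43]
Rule: An internal node has at least one child.
Per-node child counts:
  node 1: 1 child(ren)
  node 15: 2 child(ren)
  node 9: 0 child(ren)
  node 47: 1 child(ren)
  node 25: 2 child(ren)
  node 19: 0 child(ren)
  node 27: 2 child(ren)
  node 26: 0 child(ren)
  node 31: 1 child(ren)
  node 43: 0 child(ren)
Matching nodes: [1, 15, 47, 25, 27, 31]
Count of internal (non-leaf) nodes: 6


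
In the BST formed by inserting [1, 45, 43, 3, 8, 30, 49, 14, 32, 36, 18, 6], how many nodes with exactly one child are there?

Tree built from: [1, 45, 43, 3, 8, 30, 49, 14, 32, 36, 18, 6]
Tree (level-order array): [1, None, 45, 43, 49, 3, None, None, None, None, 8, 6, 30, None, None, 14, 32, None, 18, None, 36]
Rule: These are nodes with exactly 1 non-null child.
Per-node child counts:
  node 1: 1 child(ren)
  node 45: 2 child(ren)
  node 43: 1 child(ren)
  node 3: 1 child(ren)
  node 8: 2 child(ren)
  node 6: 0 child(ren)
  node 30: 2 child(ren)
  node 14: 1 child(ren)
  node 18: 0 child(ren)
  node 32: 1 child(ren)
  node 36: 0 child(ren)
  node 49: 0 child(ren)
Matching nodes: [1, 43, 3, 14, 32]
Count of nodes with exactly one child: 5


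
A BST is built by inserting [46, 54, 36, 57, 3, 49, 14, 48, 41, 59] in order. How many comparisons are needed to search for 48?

Search path for 48: 46 -> 54 -> 49 -> 48
Found: True
Comparisons: 4


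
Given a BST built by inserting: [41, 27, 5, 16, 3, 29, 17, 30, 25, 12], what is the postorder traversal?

Tree insertion order: [41, 27, 5, 16, 3, 29, 17, 30, 25, 12]
Tree (level-order array): [41, 27, None, 5, 29, 3, 16, None, 30, None, None, 12, 17, None, None, None, None, None, 25]
Postorder traversal: [3, 12, 25, 17, 16, 5, 30, 29, 27, 41]


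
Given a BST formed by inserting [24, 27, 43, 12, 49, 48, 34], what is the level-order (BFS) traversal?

Tree insertion order: [24, 27, 43, 12, 49, 48, 34]
Tree (level-order array): [24, 12, 27, None, None, None, 43, 34, 49, None, None, 48]
BFS from the root, enqueuing left then right child of each popped node:
  queue [24] -> pop 24, enqueue [12, 27], visited so far: [24]
  queue [12, 27] -> pop 12, enqueue [none], visited so far: [24, 12]
  queue [27] -> pop 27, enqueue [43], visited so far: [24, 12, 27]
  queue [43] -> pop 43, enqueue [34, 49], visited so far: [24, 12, 27, 43]
  queue [34, 49] -> pop 34, enqueue [none], visited so far: [24, 12, 27, 43, 34]
  queue [49] -> pop 49, enqueue [48], visited so far: [24, 12, 27, 43, 34, 49]
  queue [48] -> pop 48, enqueue [none], visited so far: [24, 12, 27, 43, 34, 49, 48]
Result: [24, 12, 27, 43, 34, 49, 48]


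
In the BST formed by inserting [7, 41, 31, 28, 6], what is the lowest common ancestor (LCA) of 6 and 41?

Tree insertion order: [7, 41, 31, 28, 6]
Tree (level-order array): [7, 6, 41, None, None, 31, None, 28]
In a BST, the LCA of p=6, q=41 is the first node v on the
root-to-leaf path with p <= v <= q (go left if both < v, right if both > v).
Walk from root:
  at 7: 6 <= 7 <= 41, this is the LCA
LCA = 7


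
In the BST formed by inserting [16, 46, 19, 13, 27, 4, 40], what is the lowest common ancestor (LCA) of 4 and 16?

Tree insertion order: [16, 46, 19, 13, 27, 4, 40]
Tree (level-order array): [16, 13, 46, 4, None, 19, None, None, None, None, 27, None, 40]
In a BST, the LCA of p=4, q=16 is the first node v on the
root-to-leaf path with p <= v <= q (go left if both < v, right if both > v).
Walk from root:
  at 16: 4 <= 16 <= 16, this is the LCA
LCA = 16


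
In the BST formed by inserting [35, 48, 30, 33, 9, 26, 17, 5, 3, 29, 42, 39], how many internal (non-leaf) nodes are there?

Tree built from: [35, 48, 30, 33, 9, 26, 17, 5, 3, 29, 42, 39]
Tree (level-order array): [35, 30, 48, 9, 33, 42, None, 5, 26, None, None, 39, None, 3, None, 17, 29]
Rule: An internal node has at least one child.
Per-node child counts:
  node 35: 2 child(ren)
  node 30: 2 child(ren)
  node 9: 2 child(ren)
  node 5: 1 child(ren)
  node 3: 0 child(ren)
  node 26: 2 child(ren)
  node 17: 0 child(ren)
  node 29: 0 child(ren)
  node 33: 0 child(ren)
  node 48: 1 child(ren)
  node 42: 1 child(ren)
  node 39: 0 child(ren)
Matching nodes: [35, 30, 9, 5, 26, 48, 42]
Count of internal (non-leaf) nodes: 7


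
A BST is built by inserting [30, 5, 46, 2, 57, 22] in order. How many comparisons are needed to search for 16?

Search path for 16: 30 -> 5 -> 22
Found: False
Comparisons: 3


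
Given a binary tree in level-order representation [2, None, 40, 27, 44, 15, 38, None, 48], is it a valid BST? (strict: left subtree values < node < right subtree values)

Level-order array: [2, None, 40, 27, 44, 15, 38, None, 48]
Validate using subtree bounds (lo, hi): at each node, require lo < value < hi,
then recurse left with hi=value and right with lo=value.
Preorder trace (stopping at first violation):
  at node 2 with bounds (-inf, +inf): OK
  at node 40 with bounds (2, +inf): OK
  at node 27 with bounds (2, 40): OK
  at node 15 with bounds (2, 27): OK
  at node 38 with bounds (27, 40): OK
  at node 44 with bounds (40, +inf): OK
  at node 48 with bounds (44, +inf): OK
No violation found at any node.
Result: Valid BST


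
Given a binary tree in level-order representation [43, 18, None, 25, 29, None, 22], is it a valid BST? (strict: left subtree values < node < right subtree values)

Level-order array: [43, 18, None, 25, 29, None, 22]
Validate using subtree bounds (lo, hi): at each node, require lo < value < hi,
then recurse left with hi=value and right with lo=value.
Preorder trace (stopping at first violation):
  at node 43 with bounds (-inf, +inf): OK
  at node 18 with bounds (-inf, 43): OK
  at node 25 with bounds (-inf, 18): VIOLATION
Node 25 violates its bound: not (-inf < 25 < 18).
Result: Not a valid BST


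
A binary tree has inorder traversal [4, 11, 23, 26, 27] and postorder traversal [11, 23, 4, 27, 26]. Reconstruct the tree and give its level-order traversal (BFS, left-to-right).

Inorder:   [4, 11, 23, 26, 27]
Postorder: [11, 23, 4, 27, 26]
Algorithm: postorder visits root last, so walk postorder right-to-left;
each value is the root of the current inorder slice — split it at that
value, recurse on the right subtree first, then the left.
Recursive splits:
  root=26; inorder splits into left=[4, 11, 23], right=[27]
  root=27; inorder splits into left=[], right=[]
  root=4; inorder splits into left=[], right=[11, 23]
  root=23; inorder splits into left=[11], right=[]
  root=11; inorder splits into left=[], right=[]
Reconstructed level-order: [26, 4, 27, 23, 11]


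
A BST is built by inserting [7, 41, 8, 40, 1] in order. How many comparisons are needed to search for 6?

Search path for 6: 7 -> 1
Found: False
Comparisons: 2


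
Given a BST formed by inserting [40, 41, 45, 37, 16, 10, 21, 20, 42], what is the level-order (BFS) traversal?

Tree insertion order: [40, 41, 45, 37, 16, 10, 21, 20, 42]
Tree (level-order array): [40, 37, 41, 16, None, None, 45, 10, 21, 42, None, None, None, 20]
BFS from the root, enqueuing left then right child of each popped node:
  queue [40] -> pop 40, enqueue [37, 41], visited so far: [40]
  queue [37, 41] -> pop 37, enqueue [16], visited so far: [40, 37]
  queue [41, 16] -> pop 41, enqueue [45], visited so far: [40, 37, 41]
  queue [16, 45] -> pop 16, enqueue [10, 21], visited so far: [40, 37, 41, 16]
  queue [45, 10, 21] -> pop 45, enqueue [42], visited so far: [40, 37, 41, 16, 45]
  queue [10, 21, 42] -> pop 10, enqueue [none], visited so far: [40, 37, 41, 16, 45, 10]
  queue [21, 42] -> pop 21, enqueue [20], visited so far: [40, 37, 41, 16, 45, 10, 21]
  queue [42, 20] -> pop 42, enqueue [none], visited so far: [40, 37, 41, 16, 45, 10, 21, 42]
  queue [20] -> pop 20, enqueue [none], visited so far: [40, 37, 41, 16, 45, 10, 21, 42, 20]
Result: [40, 37, 41, 16, 45, 10, 21, 42, 20]


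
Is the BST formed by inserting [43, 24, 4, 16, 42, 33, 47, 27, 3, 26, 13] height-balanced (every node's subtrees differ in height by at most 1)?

Tree (level-order array): [43, 24, 47, 4, 42, None, None, 3, 16, 33, None, None, None, 13, None, 27, None, None, None, 26]
Definition: a tree is height-balanced if, at every node, |h(left) - h(right)| <= 1 (empty subtree has height -1).
Bottom-up per-node check:
  node 3: h_left=-1, h_right=-1, diff=0 [OK], height=0
  node 13: h_left=-1, h_right=-1, diff=0 [OK], height=0
  node 16: h_left=0, h_right=-1, diff=1 [OK], height=1
  node 4: h_left=0, h_right=1, diff=1 [OK], height=2
  node 26: h_left=-1, h_right=-1, diff=0 [OK], height=0
  node 27: h_left=0, h_right=-1, diff=1 [OK], height=1
  node 33: h_left=1, h_right=-1, diff=2 [FAIL (|1--1|=2 > 1)], height=2
  node 42: h_left=2, h_right=-1, diff=3 [FAIL (|2--1|=3 > 1)], height=3
  node 24: h_left=2, h_right=3, diff=1 [OK], height=4
  node 47: h_left=-1, h_right=-1, diff=0 [OK], height=0
  node 43: h_left=4, h_right=0, diff=4 [FAIL (|4-0|=4 > 1)], height=5
Node 33 violates the condition: |1 - -1| = 2 > 1.
Result: Not balanced


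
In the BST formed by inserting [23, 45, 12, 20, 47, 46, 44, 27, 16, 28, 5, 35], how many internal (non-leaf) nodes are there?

Tree built from: [23, 45, 12, 20, 47, 46, 44, 27, 16, 28, 5, 35]
Tree (level-order array): [23, 12, 45, 5, 20, 44, 47, None, None, 16, None, 27, None, 46, None, None, None, None, 28, None, None, None, 35]
Rule: An internal node has at least one child.
Per-node child counts:
  node 23: 2 child(ren)
  node 12: 2 child(ren)
  node 5: 0 child(ren)
  node 20: 1 child(ren)
  node 16: 0 child(ren)
  node 45: 2 child(ren)
  node 44: 1 child(ren)
  node 27: 1 child(ren)
  node 28: 1 child(ren)
  node 35: 0 child(ren)
  node 47: 1 child(ren)
  node 46: 0 child(ren)
Matching nodes: [23, 12, 20, 45, 44, 27, 28, 47]
Count of internal (non-leaf) nodes: 8


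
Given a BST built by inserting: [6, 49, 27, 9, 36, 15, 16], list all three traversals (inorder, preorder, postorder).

Tree insertion order: [6, 49, 27, 9, 36, 15, 16]
Tree (level-order array): [6, None, 49, 27, None, 9, 36, None, 15, None, None, None, 16]
Inorder (L, root, R): [6, 9, 15, 16, 27, 36, 49]
Preorder (root, L, R): [6, 49, 27, 9, 15, 16, 36]
Postorder (L, R, root): [16, 15, 9, 36, 27, 49, 6]


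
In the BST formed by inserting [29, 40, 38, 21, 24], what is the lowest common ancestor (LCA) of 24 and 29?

Tree insertion order: [29, 40, 38, 21, 24]
Tree (level-order array): [29, 21, 40, None, 24, 38]
In a BST, the LCA of p=24, q=29 is the first node v on the
root-to-leaf path with p <= v <= q (go left if both < v, right if both > v).
Walk from root:
  at 29: 24 <= 29 <= 29, this is the LCA
LCA = 29


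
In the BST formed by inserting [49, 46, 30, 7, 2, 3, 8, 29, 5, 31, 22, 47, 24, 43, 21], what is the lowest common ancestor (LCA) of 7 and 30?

Tree insertion order: [49, 46, 30, 7, 2, 3, 8, 29, 5, 31, 22, 47, 24, 43, 21]
Tree (level-order array): [49, 46, None, 30, 47, 7, 31, None, None, 2, 8, None, 43, None, 3, None, 29, None, None, None, 5, 22, None, None, None, 21, 24]
In a BST, the LCA of p=7, q=30 is the first node v on the
root-to-leaf path with p <= v <= q (go left if both < v, right if both > v).
Walk from root:
  at 49: both 7 and 30 < 49, go left
  at 46: both 7 and 30 < 46, go left
  at 30: 7 <= 30 <= 30, this is the LCA
LCA = 30


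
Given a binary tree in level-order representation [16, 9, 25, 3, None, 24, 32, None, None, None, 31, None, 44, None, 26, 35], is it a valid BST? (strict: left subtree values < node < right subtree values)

Level-order array: [16, 9, 25, 3, None, 24, 32, None, None, None, 31, None, 44, None, 26, 35]
Validate using subtree bounds (lo, hi): at each node, require lo < value < hi,
then recurse left with hi=value and right with lo=value.
Preorder trace (stopping at first violation):
  at node 16 with bounds (-inf, +inf): OK
  at node 9 with bounds (-inf, 16): OK
  at node 3 with bounds (-inf, 9): OK
  at node 25 with bounds (16, +inf): OK
  at node 24 with bounds (16, 25): OK
  at node 31 with bounds (24, 25): VIOLATION
Node 31 violates its bound: not (24 < 31 < 25).
Result: Not a valid BST


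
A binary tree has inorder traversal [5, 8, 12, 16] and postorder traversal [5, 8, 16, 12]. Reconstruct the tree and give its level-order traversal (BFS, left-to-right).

Inorder:   [5, 8, 12, 16]
Postorder: [5, 8, 16, 12]
Algorithm: postorder visits root last, so walk postorder right-to-left;
each value is the root of the current inorder slice — split it at that
value, recurse on the right subtree first, then the left.
Recursive splits:
  root=12; inorder splits into left=[5, 8], right=[16]
  root=16; inorder splits into left=[], right=[]
  root=8; inorder splits into left=[5], right=[]
  root=5; inorder splits into left=[], right=[]
Reconstructed level-order: [12, 8, 16, 5]
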